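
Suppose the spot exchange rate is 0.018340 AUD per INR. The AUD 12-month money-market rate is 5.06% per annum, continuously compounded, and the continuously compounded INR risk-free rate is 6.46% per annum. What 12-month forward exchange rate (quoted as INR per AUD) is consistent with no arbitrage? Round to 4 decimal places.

T = 1 year.
Growth of 1 AUD over T: e^(0.0506×1) = 1.05190205.
INR growth factor: e^(0.0646×1) = 1.06673225.
So F = 0.01834 × 1.05190205 / 1.06673225 = 0.018085029 (AUD/INR).
Invert for INR per AUD: 1 / 0.018085029 = 55.2944.

55.2944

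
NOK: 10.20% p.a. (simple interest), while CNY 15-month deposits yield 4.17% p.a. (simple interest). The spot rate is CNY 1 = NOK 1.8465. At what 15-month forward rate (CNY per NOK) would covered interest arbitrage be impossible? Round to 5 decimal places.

0.50536

T = 15/12 years.
Growth of 1 NOK over T: 1 + 0.1020×15/12 = 1.127500.
CNY growth factor: 1 + 0.0417×15/12 = 1.052125.
Forward (NOK per CNY) = 1.8465 × 1.127500 / 1.052125 = 1.978785.
Invert for CNY per NOK: 1 / 1.978785 = 0.50536.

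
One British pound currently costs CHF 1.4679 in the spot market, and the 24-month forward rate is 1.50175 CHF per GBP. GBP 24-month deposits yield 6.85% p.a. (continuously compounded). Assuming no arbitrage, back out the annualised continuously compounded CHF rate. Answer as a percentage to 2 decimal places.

T = 2 years.
F/S = 1.50175/1.4679 = 1.0230602 = (growth of CHF) / (growth of GBP).
The GBP side grows by e^(0.0685×2) = 1.1468281.
Hence g_CHF = 1.1732742.
r = ln(1.1732742)/2 = 0.079899 → 7.99%.

7.99%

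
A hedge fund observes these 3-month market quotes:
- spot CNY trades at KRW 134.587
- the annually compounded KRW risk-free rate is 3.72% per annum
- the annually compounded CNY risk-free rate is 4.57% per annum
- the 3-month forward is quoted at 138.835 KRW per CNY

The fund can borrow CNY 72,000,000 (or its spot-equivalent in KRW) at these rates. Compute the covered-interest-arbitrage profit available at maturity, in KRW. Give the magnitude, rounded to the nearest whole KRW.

T = 3/12 years.
Invest the CNY and cover forward: 72,000,000 × 1.011234265088 × 138.835 = KRW 10,108,419,061.93.
Convert at spot and invest in KRW: 72,000,000 × 134.587 × 1.009173010201 = KRW 9,779,152,890.52.
The quoted forward overvalues CNY, so borrow KRW, buy CNY at spot, deposit the CNY at 4.57%, and sell the proceeds forward at 138.835.
Arbitrage profit = |10,108,419,061.93 − 9,779,152,890.52| = KRW 329,266,171.

KRW 329,266,171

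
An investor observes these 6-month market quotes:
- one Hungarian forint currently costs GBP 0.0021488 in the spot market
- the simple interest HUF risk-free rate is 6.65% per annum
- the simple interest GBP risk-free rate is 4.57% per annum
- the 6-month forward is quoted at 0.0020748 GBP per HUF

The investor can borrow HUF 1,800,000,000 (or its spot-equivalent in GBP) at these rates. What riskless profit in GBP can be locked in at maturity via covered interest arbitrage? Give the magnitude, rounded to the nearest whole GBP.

GBP 97,403

T = 6/12 years.
Route A — deposit HUF, sell forward: 1,800,000,000 × 1.033250 × 0.0020748 = GBP 3,858,816.78.
Route B — convert at spot, deposit GBP: 1,800,000,000 × 0.0021488 × 1.022850 = GBP 3,956,220.14.
The quoted forward undervalues HUF, so borrow HUF, convert to GBP at spot, deposit the GBP at 4.57%, and buy HUF forward at 0.0020748 to cover the loan.
Profit = 3,956,220.14 − 3,858,816.78 = GBP 97,403.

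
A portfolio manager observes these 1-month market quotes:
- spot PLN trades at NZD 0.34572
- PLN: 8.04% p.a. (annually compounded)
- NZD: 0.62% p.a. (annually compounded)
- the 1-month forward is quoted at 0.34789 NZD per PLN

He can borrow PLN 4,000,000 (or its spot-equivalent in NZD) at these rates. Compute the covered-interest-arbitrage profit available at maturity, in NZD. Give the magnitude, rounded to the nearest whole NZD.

T = 1/12 years.
Invest the PLN and cover forward: 4,000,000 × 1.006465088 × 0.34789 = NZD 1,400,556.56.
Convert at spot and invest in NZD: 4,000,000 × 0.34572 × 1.000515204 = NZD 1,383,592.47.
The quoted forward overvalues PLN, so borrow NZD, buy PLN at spot, deposit the PLN at 8.04%, and sell the proceeds forward at 0.34789.
Arbitrage profit = |1,400,556.56 − 1,383,592.47| = NZD 16,964.

NZD 16,964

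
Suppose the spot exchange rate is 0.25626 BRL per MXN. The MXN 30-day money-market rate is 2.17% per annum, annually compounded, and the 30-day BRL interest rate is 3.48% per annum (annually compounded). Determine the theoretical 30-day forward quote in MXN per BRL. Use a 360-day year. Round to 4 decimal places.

T = 30/360 years.
Growth of 1 BRL over T: (1 + 0.0348)^(30/360) = 1.0028547.
Growth of 1 MXN over T: (1 + 0.0217)^(30/360) = 1.0017906.
Forward (BRL per MXN) = 0.25626 × 1.0028547 / 1.0017906 = 0.2565322.
Quoted the other way: 1/0.2565322 = 3.8981 MXN per BRL.

3.8981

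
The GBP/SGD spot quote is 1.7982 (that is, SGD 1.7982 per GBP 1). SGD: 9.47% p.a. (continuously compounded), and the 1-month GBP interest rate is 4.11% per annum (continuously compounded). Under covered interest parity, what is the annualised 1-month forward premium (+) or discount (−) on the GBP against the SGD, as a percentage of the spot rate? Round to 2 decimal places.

T = 1/12 years.
No-arbitrage forward: 1.7982 × 1.0079229 / 1.0034309 = 1.8062499 SGD/GBP.
(F − S)/S ÷ T = (1.8062499 − 1.7982)/1.7982/(1/12) = 0.053720 → 5.37%.

+5.37%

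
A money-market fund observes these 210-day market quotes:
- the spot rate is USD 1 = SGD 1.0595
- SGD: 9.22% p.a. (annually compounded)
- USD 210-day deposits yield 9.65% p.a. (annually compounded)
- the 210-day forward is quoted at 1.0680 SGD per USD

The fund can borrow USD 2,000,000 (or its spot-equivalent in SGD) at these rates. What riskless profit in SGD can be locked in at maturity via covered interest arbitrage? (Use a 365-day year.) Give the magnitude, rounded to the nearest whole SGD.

T = 210/365 years.
Invest the USD and cover forward: 2,000,000 × 1.054432218 × 1.0680 = SGD 2,252,267.22.
Convert at spot and invest in SGD: 2,000,000 × 1.0595 × 1.052051176 = SGD 2,229,296.44.
The quoted forward overvalues USD, so borrow SGD, buy USD at spot, deposit the USD at 9.65%, and sell the proceeds forward at 1.0680.
The gap between the two covered legs is SGD 22,971.

SGD 22,971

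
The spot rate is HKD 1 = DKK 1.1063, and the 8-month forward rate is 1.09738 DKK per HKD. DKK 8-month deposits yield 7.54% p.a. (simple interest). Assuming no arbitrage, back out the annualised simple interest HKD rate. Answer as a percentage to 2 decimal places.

8.82%

T = 8/12 years.
F/S = 1.09738/1.1063 = 0.9919371 = (growth of DKK) / (growth of HKD).
The DKK side grows by 1 + 0.0754×8/12 = 1.0502667.
Hence g_HKD = 1.0588037.
r = (1.0588037 − 1)/(8/12) = 0.088206 → 8.82%.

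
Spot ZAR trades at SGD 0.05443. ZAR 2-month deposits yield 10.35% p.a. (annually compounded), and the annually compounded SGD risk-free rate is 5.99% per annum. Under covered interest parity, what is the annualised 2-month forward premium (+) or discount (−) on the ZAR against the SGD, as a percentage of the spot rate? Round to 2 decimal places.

T = 2/12 years.
F = S · g_SGD/g_ZAR = 0.05443 × 1.0097429/1.0165499 = 0.05406553.
(F − S)/S ÷ T = (0.05406553 − 0.05443)/0.05443/(2/12) = -0.040177 → -4.02%.

-4.02%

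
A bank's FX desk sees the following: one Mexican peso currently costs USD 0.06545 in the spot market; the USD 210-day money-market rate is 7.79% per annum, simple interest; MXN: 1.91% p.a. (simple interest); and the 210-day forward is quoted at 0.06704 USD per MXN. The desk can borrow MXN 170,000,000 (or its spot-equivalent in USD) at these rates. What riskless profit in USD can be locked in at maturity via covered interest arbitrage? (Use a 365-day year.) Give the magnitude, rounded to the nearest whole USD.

USD 103,141

T = 210/365 years.
Keep in MXN, deliver into the forward: 170,000,000·1.0109890411·0.06704 = USD 11,522,039.90.
Swap to USD now, deposit: 170,000,000·0.06545·1.0448191781 = USD 11,625,180.59.
The quoted forward undervalues MXN, so borrow MXN, convert to USD at spot, deposit the USD at 7.79%, and buy MXN forward at 0.06704 to cover the loan.
The gap between the two covered legs is USD 103,141.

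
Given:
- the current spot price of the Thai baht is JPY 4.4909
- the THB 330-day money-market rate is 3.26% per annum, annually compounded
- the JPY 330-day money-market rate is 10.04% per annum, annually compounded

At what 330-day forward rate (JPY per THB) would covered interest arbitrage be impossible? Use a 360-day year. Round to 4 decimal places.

T = 330/360 years.
JPY growth factor: (1 + 0.1004)^(330/360) = 1.0916616.
THB growth factor: (1 + 0.0326)^(330/360) = 1.0298432.
Forward (JPY per THB) = 4.4909 × 1.0916616 / 1.0298432 = 4.760475.

4.7605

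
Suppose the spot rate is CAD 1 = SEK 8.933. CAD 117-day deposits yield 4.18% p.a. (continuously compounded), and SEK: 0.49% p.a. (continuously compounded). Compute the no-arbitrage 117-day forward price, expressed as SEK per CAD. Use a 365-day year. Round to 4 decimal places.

T = 117/365 years.
Growth of 1 SEK over T: e^(0.0049×117/365) = 1.0015719.
CAD growth factor: e^(0.0418×117/365) = 1.0134891.
Forward (SEK per CAD) = 8.933 × 1.0015719 / 1.0134891 = 8.827961.

8.8280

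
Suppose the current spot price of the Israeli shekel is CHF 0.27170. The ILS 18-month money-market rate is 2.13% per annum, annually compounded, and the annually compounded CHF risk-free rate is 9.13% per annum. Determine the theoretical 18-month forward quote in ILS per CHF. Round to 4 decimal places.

T = 18/12 years.
CHF accumulates by (1 + 0.0913)^(18/12) = 1.1400299.
ILS growth factor: (1 + 0.0213)^(18/12) = 1.0321195.
So F = 0.2717 × 1.1400299 / 1.0321195 = 0.3001068 (CHF/ILS).
Quoted the other way: 1/0.3001068 = 3.3321 ILS per CHF.

3.3321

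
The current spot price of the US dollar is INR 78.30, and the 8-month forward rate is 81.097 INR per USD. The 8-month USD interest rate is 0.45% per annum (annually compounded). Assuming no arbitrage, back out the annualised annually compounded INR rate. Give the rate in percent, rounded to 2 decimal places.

5.88%

T = 8/12 years.
F/S = 81.097/78.3 = 1.0357216 = (growth of INR) / (growth of USD).
The USD side grows by (1 + 0.0045)^(8/12) = 1.0029978.
So the INR growth factor = 1.0388265.
Annualise: 1.0388265^(12/8) − 1 = 0.058801 = 5.88%.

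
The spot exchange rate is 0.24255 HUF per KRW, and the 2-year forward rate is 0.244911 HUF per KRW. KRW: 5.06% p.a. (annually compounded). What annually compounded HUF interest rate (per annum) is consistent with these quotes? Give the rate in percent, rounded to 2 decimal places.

T = 2 years.
F/S = 0.244911/0.24255 = 1.0097341 = (growth of HUF) / (growth of KRW).
KRW growth factor: (1 + 0.0506)^2 = 1.1037604.
Hence g_HUF = 1.1145045.
Annualise: 1.1145045^(1/2) − 1 = 0.055701 = 5.57%.

5.57%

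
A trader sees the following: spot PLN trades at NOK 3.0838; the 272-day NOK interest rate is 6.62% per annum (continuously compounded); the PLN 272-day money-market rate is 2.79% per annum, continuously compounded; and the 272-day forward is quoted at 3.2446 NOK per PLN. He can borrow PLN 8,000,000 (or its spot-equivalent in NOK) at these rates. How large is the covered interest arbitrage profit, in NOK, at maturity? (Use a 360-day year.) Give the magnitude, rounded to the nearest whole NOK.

T = 272/360 years.
Invest the PLN and cover forward: 8,000,000 × 1.0213037527 × 3.2446 = NOK 26,509,777.25.
Convert at spot and invest in NOK: 8,000,000 × 3.0838 × 1.0512897858 = NOK 25,935,739.53.
The quoted forward overvalues PLN, so borrow NOK, buy PLN at spot, deposit the PLN at 2.79%, and sell the proceeds forward at 3.2446.
Arbitrage profit = |26,509,777.25 − 25,935,739.53| = NOK 574,038.

NOK 574,038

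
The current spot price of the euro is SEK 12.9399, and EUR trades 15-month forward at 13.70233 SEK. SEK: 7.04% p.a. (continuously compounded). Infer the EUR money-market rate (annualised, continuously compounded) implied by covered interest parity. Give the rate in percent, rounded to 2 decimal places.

2.46%

T = 15/12 years.
CIP gives F = S · g_SEK/g_EUR, so g_SEK/g_EUR = 13.70233/12.9399 = 1.0589209.
The SEK side grows by e^(0.0704×15/12) = 1.0919881.
So the EUR growth factor = 1.0312273.
Take logs: ln 1.0312273 / (15/12) = 0.024600, so 2.46%.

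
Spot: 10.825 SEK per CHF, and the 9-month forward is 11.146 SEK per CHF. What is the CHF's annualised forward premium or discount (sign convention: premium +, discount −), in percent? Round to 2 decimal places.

T = 9/12 years.
Period premium: (11.146 − 10.825)/10.825 = 0.0296536.
Per annum: 0.0296536 / (9/12) = 0.039538 = 3.95%.

+3.95%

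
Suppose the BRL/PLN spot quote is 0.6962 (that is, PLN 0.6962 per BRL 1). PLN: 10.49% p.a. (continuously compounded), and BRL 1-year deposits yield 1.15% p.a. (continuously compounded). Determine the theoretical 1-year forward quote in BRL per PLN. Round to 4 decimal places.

1.3083

T = 1 year.
PLN growth factor: e^(0.1049×1) = 1.1105995.
BRL accumulates by e^(0.0115×1) = 1.0115664.
So F = 0.6962 × 1.1105995 / 1.0115664 = 0.7643585 (PLN/BRL).
Quoted the other way: 1/0.7643585 = 1.3083 BRL per PLN.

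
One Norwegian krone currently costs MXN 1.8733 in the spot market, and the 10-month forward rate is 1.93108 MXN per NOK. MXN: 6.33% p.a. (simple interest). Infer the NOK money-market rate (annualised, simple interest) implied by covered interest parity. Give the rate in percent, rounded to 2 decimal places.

2.55%

T = 10/12 years.
By CIP, F/S equals the MXN-to-NOK growth ratio: 1.93108/1.8733 = 1.0308440.
The MXN side grows by 1 + 0.0633×10/12 = 1.052750.
So the NOK growth factor = 1.0212505.
(1.0212505 − 1)/T = 0.025501, i.e. 2.55%.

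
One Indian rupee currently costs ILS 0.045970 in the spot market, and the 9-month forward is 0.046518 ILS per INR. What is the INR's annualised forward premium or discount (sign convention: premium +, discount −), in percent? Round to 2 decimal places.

T = 9/12 years.
INR trades forward at +1.19208% vs spot over the period.
×(1/T) gives 1.59% p.a.

+1.59%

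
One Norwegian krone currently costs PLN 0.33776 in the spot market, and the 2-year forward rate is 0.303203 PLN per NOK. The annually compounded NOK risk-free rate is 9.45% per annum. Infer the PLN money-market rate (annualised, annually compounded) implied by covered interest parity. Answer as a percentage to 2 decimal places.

3.70%

T = 2 years.
F/S = 0.303203/0.33776 = 0.8976877 = (growth of PLN) / (growth of NOK).
The NOK side grows by (1 + 0.0945)^2 = 1.1979302.
Hence g_PLN = 1.0753672.
Annualise: 1.0753672^(1/2) − 1 = 0.036999 = 3.70%.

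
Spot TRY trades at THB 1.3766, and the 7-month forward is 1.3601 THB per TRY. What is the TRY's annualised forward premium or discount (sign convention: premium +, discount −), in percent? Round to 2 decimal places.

T = 7/12 years.
(F − S)/S = (1.3601 − 1.3766)/1.3766 = -0.0119861.
Annualise by dividing by T: -0.0119861 / (7/12) = -0.020548 → -2.05%.

-2.05%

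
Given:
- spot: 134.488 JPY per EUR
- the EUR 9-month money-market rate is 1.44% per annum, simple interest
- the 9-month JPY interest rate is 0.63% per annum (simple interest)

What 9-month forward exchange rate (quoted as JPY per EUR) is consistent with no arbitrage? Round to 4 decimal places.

133.6797

T = 9/12 years.
JPY growth factor: 1 + 0.0063×9/12 = 1.004725.
EUR accumulates by 1 + 0.0144×9/12 = 1.010800.
So F = 134.488 × 1.004725 / 1.010800 = 133.679715 (JPY/EUR).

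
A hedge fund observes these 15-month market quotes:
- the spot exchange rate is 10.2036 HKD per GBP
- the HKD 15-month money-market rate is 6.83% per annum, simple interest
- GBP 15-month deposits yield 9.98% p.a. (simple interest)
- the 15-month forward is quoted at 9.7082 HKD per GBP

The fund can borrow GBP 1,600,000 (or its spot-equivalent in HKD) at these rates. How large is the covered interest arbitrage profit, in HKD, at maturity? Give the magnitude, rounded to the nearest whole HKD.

T = 15/12 years.
Keep in GBP, deliver into the forward: 1,600,000·1.124750·9.7082 = HKD 17,470,876.72.
Swap to HKD now, deposit: 1,600,000·10.2036·1.085375 = HKD 17,719,571.76.
The quoted forward undervalues GBP, so borrow GBP, convert to HKD at spot, deposit the HKD at 6.83%, and buy GBP forward at 9.7082 to cover the loan.
Arbitrage profit = |17,470,876.72 − 17,719,571.76| = HKD 248,695.

HKD 248,695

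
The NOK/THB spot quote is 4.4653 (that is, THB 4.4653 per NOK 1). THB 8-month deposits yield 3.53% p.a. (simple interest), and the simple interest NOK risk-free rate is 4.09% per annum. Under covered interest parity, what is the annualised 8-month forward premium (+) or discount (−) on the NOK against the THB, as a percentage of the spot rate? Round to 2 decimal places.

T = 8/12 years.
CIP forward (THB per NOK) = 4.4653 × 1.0235333/1.0272667 = 4.4490717.
Annualised premium = (F − S)/S × (1/T) = (4.4490717 − 4.4653)/4.4653 ÷ (8/12) = -0.55%.

-0.55%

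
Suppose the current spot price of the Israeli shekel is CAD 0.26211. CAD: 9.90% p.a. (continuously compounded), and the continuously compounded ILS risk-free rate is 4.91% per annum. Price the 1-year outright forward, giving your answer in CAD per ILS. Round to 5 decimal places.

T = 1 year.
CAD growth factor: e^(0.0990×1) = 1.1040663.
ILS growth factor: e^(0.0491×1) = 1.0503254.
Forward (CAD per ILS) = 0.26211 × 1.1040663 / 1.0503254 = 0.2755211.

0.27552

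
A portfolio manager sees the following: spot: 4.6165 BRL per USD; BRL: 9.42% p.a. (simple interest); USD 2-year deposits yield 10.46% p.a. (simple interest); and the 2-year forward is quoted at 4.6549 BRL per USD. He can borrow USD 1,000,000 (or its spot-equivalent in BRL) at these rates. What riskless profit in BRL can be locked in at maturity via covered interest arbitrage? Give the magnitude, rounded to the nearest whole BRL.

BRL 142,456

T = 2 years.
Invest the USD and cover forward: 1,000,000 × 1.209200 × 4.6549 = BRL 5,628,705.08.
Convert at spot and invest in BRL: 1,000,000 × 4.6165 × 1.188400 = BRL 5,486,248.60.
The quoted forward overvalues USD, so borrow BRL, buy USD at spot, deposit the USD at 10.46%, and sell the proceeds forward at 4.6549.
The gap between the two covered legs is BRL 142,456.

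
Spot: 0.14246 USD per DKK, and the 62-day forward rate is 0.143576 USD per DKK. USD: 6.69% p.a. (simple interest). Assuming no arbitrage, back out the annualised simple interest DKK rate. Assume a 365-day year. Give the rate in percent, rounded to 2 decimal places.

2.06%

T = 62/365 years.
F/S = 0.143576/0.14246 = 1.0078338 = (growth of USD) / (growth of DKK).
USD growth factor: 1 + 0.0669×62/365 = 1.0113638.
Hence g_DKK = 1.0035026.
r = (1.0035026 − 1)/(62/365) = 0.020620 → 2.06%.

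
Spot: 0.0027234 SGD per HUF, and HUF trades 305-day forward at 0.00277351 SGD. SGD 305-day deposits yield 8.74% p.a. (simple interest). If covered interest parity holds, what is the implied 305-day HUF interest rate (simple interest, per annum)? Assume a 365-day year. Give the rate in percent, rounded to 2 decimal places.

T = 305/365 years.
By CIP, F/S equals the SGD-to-HUF growth ratio: 0.00277351/0.0027234 = 1.0183998.
The SGD side grows by 1 + 0.0874×305/365 = 1.0730329.
That pins the HUF growth at 1.053646.
(1.053646 − 1)/T = 0.064199, i.e. 6.42%.

6.42%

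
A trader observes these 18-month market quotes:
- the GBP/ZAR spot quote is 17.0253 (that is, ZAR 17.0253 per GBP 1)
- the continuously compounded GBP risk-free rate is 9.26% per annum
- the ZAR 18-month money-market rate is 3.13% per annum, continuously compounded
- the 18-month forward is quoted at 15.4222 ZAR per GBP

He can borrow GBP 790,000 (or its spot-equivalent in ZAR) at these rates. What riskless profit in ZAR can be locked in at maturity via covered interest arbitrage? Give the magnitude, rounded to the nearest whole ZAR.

ZAR 97,525

T = 18/12 years.
Route A — deposit GBP, sell forward: 790,000 × 1.1490091933 × 15.4222 = ZAR 13,998,997.17.
Route B — convert at spot, deposit ZAR: 790,000 × 17.0253 × 1.0480696043 = ZAR 14,096,522.55.
The quoted forward undervalues GBP, so borrow GBP, convert to ZAR at spot, deposit the ZAR at 3.13%, and buy GBP forward at 15.4222 to cover the loan.
Arbitrage profit = |13,998,997.17 − 14,096,522.55| = ZAR 97,525.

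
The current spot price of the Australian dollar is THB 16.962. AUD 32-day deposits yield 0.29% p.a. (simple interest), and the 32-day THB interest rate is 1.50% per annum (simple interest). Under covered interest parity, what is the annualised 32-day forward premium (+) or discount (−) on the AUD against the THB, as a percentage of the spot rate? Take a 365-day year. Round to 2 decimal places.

T = 32/365 years.
No-arbitrage forward: 16.962 × 1.0013151 / 1.0002542 = 16.979990 THB/AUD.
(F − S)/S ÷ T = (16.979990 − 16.962)/16.962/(32/365) = 0.012098 → 1.21%.

+1.21%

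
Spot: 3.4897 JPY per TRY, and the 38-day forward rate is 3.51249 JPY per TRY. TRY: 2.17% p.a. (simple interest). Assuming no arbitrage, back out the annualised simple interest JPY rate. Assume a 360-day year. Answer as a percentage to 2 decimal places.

T = 38/360 years.
F/S = 3.51249/3.4897 = 1.0065306 = (growth of JPY) / (growth of TRY).
TRY growth factor: 1 + 0.0217×38/360 = 1.0022906.
Hence g_JPY = 1.0088362.
(1.0088362 − 1)/T = 0.083711, i.e. 8.37%.

8.37%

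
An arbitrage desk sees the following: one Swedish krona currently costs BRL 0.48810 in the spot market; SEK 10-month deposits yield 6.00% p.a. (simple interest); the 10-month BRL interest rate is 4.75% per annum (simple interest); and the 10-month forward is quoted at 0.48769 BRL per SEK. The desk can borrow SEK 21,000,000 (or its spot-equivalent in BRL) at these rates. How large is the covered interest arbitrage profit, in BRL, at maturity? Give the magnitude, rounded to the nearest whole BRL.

BRL 97,731

T = 10/12 years.
Route A — deposit SEK, sell forward: 21,000,000 × 1.050000 × 0.48769 = BRL 10,753,564.50.
Route B — convert at spot, deposit BRL: 21,000,000 × 0.48810 × 1.0395833333 = BRL 10,655,833.12.
The quoted forward overvalues SEK, so borrow BRL, buy SEK at spot, deposit the SEK at 6.00%, and sell the proceeds forward at 0.48769.
The gap between the two covered legs is BRL 97,731.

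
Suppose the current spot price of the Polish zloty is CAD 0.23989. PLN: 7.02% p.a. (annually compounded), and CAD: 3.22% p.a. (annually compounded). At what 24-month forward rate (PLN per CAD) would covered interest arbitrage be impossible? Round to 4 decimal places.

T = 2 years.
Growth of 1 CAD over T: (1 + 0.0322)^2 = 1.0654368.
Growth of 1 PLN over T: (1 + 0.0702)^2 = 1.145328.
Forward (CAD per PLN) = 0.23989 × 1.0654368 / 1.145328 = 0.2231567.
Quoted the other way: 1/0.2231567 = 4.4812 PLN per CAD.

4.4812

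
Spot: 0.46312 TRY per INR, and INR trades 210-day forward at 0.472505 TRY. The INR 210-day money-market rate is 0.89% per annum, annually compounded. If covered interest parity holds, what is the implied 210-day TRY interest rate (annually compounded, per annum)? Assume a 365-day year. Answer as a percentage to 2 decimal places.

T = 210/365 years.
F/S = 0.472505/0.46312 = 1.0202647 = (growth of TRY) / (growth of INR).
INR growth factor: (1 + 0.0089)^(210/365) = 1.0051109.
That pins the TRY growth at 1.0254792.
Annualise: 1.0254792^(365/210) − 1 = 0.044701 = 4.47%.

4.47%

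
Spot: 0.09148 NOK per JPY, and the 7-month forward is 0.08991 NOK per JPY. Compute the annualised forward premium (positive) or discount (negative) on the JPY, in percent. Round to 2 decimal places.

-2.94%

T = 7/12 years.
JPY trades forward at -1.71622% vs spot over the period.
Per annum: -0.0171622 / (7/12) = -0.029421 = -2.94%.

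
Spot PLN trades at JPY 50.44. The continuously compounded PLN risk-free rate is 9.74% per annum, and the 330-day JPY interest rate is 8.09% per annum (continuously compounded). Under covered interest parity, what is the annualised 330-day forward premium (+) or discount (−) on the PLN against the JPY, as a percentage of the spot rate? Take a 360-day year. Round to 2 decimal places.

-1.64%

T = 330/360 years.
F = S · g_JPY/g_PLN = 50.44 × 1.0769773/1.0933904 = 49.68284.
Annualised premium = (F − S)/S × (1/T) = (49.68284 − 50.44)/50.44 ÷ (330/360) = -1.64%.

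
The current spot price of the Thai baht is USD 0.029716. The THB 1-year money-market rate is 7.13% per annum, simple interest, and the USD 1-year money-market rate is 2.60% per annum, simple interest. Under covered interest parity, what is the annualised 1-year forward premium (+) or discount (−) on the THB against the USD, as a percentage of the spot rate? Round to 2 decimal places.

T = 1 year.
CIP forward (USD per THB) = 0.029716 × 1.026000/1.071300 = 0.028459457.
(F − S)/S ÷ T = (0.028459457 − 0.029716)/0.029716/1 = -0.042285 → -4.23%.

-4.23%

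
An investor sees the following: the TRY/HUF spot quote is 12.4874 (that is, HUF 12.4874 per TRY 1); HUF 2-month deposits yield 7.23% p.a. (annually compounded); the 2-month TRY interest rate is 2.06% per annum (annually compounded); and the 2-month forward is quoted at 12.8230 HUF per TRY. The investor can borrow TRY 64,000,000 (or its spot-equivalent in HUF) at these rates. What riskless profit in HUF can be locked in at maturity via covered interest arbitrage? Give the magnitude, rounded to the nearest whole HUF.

HUF 14,919,789

T = 2/12 years.
Invest the TRY and cover forward: 64,000,000 × 1.00340422955 × 12.8230 = HUF 823,465,755.87.
Convert at spot and invest in HUF: 64,000,000 × 12.4874 × 1.01170225422 = HUF 808,545,966.68.
The quoted forward overvalues TRY, so borrow HUF, buy TRY at spot, deposit the TRY at 2.06%, and sell the proceeds forward at 12.8230.
Arbitrage profit = |823,465,755.87 − 808,545,966.68| = HUF 14,919,789.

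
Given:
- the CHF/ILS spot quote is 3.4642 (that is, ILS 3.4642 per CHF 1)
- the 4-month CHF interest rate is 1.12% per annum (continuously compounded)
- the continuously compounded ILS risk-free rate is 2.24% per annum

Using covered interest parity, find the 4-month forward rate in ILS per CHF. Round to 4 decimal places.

T = 4/12 years.
ILS accumulates by e^(0.0224×4/12) = 1.0074946.
CHF growth factor: e^(0.0112×4/12) = 1.0037403.
CIP: F = S · (grow ILS)/(grow CHF) = 3.4642 × 1.0074946/1.0037403 = 3.477157 ILS per CHF.

3.4772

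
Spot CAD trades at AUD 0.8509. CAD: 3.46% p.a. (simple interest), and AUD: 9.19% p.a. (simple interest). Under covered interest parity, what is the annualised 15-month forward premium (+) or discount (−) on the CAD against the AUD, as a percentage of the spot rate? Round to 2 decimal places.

+5.49%

T = 15/12 years.
No-arbitrage forward: 0.8509 × 1.114875 / 1.043250 = 0.9093191 AUD/CAD.
(F − S)/S ÷ T = (0.9093191 − 0.8509)/0.8509/(15/12) = 0.054925 → 5.49%.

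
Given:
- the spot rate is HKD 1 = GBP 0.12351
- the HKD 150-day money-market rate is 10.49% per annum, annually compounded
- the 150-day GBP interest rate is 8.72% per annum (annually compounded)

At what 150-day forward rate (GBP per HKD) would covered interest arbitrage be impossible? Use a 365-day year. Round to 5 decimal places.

T = 150/365 years.
GBP accumulates by (1 + 0.0872)^(150/365) = 1.0349555.
HKD growth factor: (1 + 0.1049)^(150/365) = 1.041847.
So F = 0.12351 × 1.0349555 / 1.041847 = 0.1226930 (GBP/HKD).

0.12269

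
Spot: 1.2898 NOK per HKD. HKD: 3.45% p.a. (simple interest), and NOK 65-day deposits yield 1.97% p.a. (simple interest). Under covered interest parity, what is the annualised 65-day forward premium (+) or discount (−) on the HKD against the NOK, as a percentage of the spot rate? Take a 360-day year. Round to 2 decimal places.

-1.47%

T = 65/360 years.
F = S · g_NOK/g_HKD = 1.2898 × 1.0035569/1.0062292 = 1.2863746.
Annualised premium = (F − S)/S × (1/T) = (1.2863746 − 1.2898)/1.2898 ÷ (65/360) = -1.47%.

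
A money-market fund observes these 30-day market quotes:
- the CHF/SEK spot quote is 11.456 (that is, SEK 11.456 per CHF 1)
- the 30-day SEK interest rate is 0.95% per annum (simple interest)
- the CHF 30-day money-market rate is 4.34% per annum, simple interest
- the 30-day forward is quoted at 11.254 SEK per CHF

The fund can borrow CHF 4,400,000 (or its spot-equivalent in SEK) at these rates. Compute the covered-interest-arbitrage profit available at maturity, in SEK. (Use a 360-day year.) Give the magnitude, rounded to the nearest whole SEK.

SEK 749,616

T = 30/360 years.
Invest the CHF and cover forward: 4,400,000 × 1.0036166667 × 11.254 = SEK 49,696,688.65.
Convert at spot and invest in SEK: 4,400,000 × 11.456 × 1.0007916667 = SEK 50,446,305.07.
The quoted forward undervalues CHF, so borrow CHF, convert to SEK at spot, deposit the SEK at 0.95%, and buy CHF forward at 11.254 to cover the loan.
Profit = 50,446,305.07 − 49,696,688.65 = SEK 749,616.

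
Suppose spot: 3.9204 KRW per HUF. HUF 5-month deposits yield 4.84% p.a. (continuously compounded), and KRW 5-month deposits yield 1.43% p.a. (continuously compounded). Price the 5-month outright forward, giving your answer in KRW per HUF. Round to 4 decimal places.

3.8651

T = 5/12 years.
KRW growth factor: e^(0.0143×5/12) = 1.0059761.
Growth of 1 HUF over T: e^(0.0484×5/12) = 1.0203714.
CIP: F = S · (grow KRW)/(grow HUF) = 3.9204 × 1.0059761/1.0203714 = 3.865091 KRW per HUF.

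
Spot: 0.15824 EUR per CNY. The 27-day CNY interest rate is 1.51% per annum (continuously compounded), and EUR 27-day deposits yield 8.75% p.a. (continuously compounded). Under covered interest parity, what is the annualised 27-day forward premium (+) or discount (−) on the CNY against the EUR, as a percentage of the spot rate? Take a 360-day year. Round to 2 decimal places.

+7.26%

T = 27/360 years.
No-arbitrage forward: 0.15824 × 1.0065841 / 1.0011331 = 0.15910159 EUR/CNY.
(F − S)/S ÷ T = (0.15910159 − 0.15824)/0.15824/(27/360) = 0.072598 → 7.26%.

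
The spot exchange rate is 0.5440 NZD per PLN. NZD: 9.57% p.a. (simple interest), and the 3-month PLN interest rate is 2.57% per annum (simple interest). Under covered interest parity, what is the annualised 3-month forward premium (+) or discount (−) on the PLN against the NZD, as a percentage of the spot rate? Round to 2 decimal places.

T = 3/12 years.
CIP forward (NZD per PLN) = 0.544 × 1.023925/1.006425 = 0.5534592.
(F − S)/S ÷ T = (0.5534592 − 0.544)/0.544/(3/12) = 0.069553 → 6.96%.

+6.96%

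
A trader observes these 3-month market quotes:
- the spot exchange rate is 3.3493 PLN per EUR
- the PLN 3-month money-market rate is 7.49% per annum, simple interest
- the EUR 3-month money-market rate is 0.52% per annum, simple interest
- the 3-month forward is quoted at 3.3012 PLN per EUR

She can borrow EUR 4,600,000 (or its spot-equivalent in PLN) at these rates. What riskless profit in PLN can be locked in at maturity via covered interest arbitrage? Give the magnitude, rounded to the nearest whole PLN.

PLN 490,011

T = 3/12 years.
Keep in EUR, deliver into the forward: 4,600,000·1.001300·3.3012 = PLN 15,205,261.18.
Swap to PLN now, deposit: 4,600,000·3.3493·1.018725 = PLN 15,695,271.96.
The quoted forward undervalues EUR, so borrow EUR, convert to PLN at spot, deposit the PLN at 7.49%, and buy EUR forward at 3.3012 to cover the loan.
Profit = 15,695,271.96 − 15,205,261.18 = PLN 490,011.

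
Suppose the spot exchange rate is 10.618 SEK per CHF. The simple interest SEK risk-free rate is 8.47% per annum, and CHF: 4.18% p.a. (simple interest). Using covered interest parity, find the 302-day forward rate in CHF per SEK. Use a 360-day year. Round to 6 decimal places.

0.091015

T = 302/360 years.
Growth of 1 SEK over T: 1 + 0.0847×302/360 = 1.0710539.
Growth of 1 CHF over T: 1 + 0.0418×302/360 = 1.0350656.
Forward (SEK per CHF) = 10.618 × 1.0710539 / 1.0350656 = 10.98718.
Quoted the other way: 1/10.98718 = 0.091015 CHF per SEK.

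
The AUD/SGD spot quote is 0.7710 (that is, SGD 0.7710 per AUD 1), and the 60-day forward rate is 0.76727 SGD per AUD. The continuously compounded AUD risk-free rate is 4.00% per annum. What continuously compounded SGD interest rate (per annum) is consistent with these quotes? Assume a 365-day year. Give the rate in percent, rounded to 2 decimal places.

1.05%

T = 60/365 years.
CIP gives F = S · g_SGD/g_AUD, so g_SGD/g_AUD = 0.76727/0.771 = 0.9951621.
The AUD side grows by e^(0.0400×60/365) = 1.006597.
That pins the SGD growth at 1.0017272.
r = ln(1.0017272)/(60/365) = 0.010498 → 1.05%.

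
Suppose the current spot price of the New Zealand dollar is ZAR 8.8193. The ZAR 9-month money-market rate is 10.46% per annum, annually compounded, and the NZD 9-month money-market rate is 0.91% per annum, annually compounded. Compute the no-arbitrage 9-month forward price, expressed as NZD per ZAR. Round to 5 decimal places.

0.10595

T = 9/12 years.
Growth of 1 ZAR over T: (1 + 0.1046)^(9/12) = 1.0774665.
Growth of 1 NZD over T: (1 + 0.0091)^(9/12) = 1.0068173.
So F = 8.8193 × 1.0774665 / 1.0068173 = 9.438158 (ZAR/NZD).
Invert for NZD per ZAR: 1 / 9.438158 = 0.10595.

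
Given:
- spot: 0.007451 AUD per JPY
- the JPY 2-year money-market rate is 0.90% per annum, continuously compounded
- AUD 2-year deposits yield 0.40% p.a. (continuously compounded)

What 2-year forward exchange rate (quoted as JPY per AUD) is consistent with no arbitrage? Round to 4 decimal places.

135.5590

T = 2 years.
AUD growth factor: e^(0.0040×2) = 1.008032086.
JPY growth factor: e^(0.0090×2) = 1.018162976.
CIP: F = S · (grow AUD)/(grow JPY) = 0.007451 × 1.008032086/1.018162976 = 0.00737686132 AUD per JPY.
Invert for JPY per AUD: 1 / 0.00737686132 = 135.5590.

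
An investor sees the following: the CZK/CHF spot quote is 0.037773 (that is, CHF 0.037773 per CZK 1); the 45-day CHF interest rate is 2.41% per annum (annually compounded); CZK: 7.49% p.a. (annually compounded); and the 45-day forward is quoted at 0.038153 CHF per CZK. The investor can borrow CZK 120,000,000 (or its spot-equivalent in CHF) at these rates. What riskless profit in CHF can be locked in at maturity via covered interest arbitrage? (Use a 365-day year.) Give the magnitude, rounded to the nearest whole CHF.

T = 45/365 years.
Keep in CZK, deliver into the forward: 120,000,000·1.008944542·0.038153 = CHF 4,619,311.33.
Swap to CHF now, deposit: 120,000,000·0.037773·1.002940309 = CHF 4,546,087.72.
The quoted forward overvalues CZK, so borrow CHF, buy CZK at spot, deposit the CZK at 7.49%, and sell the proceeds forward at 0.038153.
The gap between the two covered legs is CHF 73,224.

CHF 73,224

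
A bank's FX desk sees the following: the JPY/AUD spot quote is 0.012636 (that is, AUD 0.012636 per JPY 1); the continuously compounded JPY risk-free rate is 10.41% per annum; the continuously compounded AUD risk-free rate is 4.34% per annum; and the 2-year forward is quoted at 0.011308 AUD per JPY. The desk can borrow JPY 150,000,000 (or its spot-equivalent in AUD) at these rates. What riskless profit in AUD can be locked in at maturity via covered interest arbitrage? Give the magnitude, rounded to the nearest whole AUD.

AUD 21,529

T = 2 years.
Route A — deposit JPY, sell forward: 150,000,000 × 1.231459437 × 0.011308 = AUD 2,088,801.50.
Route B — convert at spot, deposit AUD: 150,000,000 × 0.012636 × 1.090678522 = AUD 2,067,272.07.
The quoted forward overvalues JPY, so borrow AUD, buy JPY at spot, deposit the JPY at 10.41%, and sell the proceeds forward at 0.011308.
Arbitrage profit = |2,088,801.50 − 2,067,272.07| = AUD 21,529.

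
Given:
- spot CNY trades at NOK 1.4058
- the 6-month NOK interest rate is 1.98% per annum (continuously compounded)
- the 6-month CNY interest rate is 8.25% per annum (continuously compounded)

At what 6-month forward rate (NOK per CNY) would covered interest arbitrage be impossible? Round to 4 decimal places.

T = 6/12 years.
NOK accumulates by e^(0.0198×6/12) = 1.0099492.
CNY accumulates by e^(0.0825×6/12) = 1.0421126.
Forward (NOK per CNY) = 1.4058 × 1.0099492 / 1.0421126 = 1.362412.

1.3624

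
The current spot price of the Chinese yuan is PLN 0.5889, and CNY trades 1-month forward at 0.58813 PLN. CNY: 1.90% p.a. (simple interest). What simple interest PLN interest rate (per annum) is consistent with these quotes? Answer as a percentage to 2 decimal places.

T = 1/12 years.
F/S = 0.58813/0.5889 = 0.9986925 = (growth of PLN) / (growth of CNY).
The CNY side grows by 1 + 0.0190×1/12 = 1.0015833.
Hence g_PLN = 1.0002737.
r = (1.0002737 − 1)/(1/12) = 0.003284 → 0.33%.

0.33%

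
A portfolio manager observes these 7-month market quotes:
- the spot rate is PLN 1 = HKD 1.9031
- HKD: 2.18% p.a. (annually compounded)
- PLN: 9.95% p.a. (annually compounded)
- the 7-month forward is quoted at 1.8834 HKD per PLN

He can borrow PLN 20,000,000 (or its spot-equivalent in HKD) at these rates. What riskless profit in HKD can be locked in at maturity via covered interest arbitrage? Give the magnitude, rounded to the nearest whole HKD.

T = 7/12 years.
Keep in PLN, deliver into the forward: 20,000,000·1.0568918598·1.8834 = HKD 39,811,002.57.
Swap to HKD now, deposit: 20,000,000·1.9031·1.0126594986 = HKD 38,543,845.84.
The quoted forward overvalues PLN, so borrow HKD, buy PLN at spot, deposit the PLN at 9.95%, and sell the proceeds forward at 1.8834.
The gap between the two covered legs is HKD 1,267,157.

HKD 1,267,157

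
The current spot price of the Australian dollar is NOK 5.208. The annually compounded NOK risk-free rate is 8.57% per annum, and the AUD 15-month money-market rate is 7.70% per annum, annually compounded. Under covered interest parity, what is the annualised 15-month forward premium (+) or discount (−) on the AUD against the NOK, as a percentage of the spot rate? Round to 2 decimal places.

T = 15/12 years.
F = S · g_NOK/g_AUD = 5.208 × 1.1082489/1.0971591 = 5.260641.
Annualised premium = (F − S)/S × (1/T) = (5.260641 − 5.208)/5.208 ÷ (15/12) = 0.81%.

+0.81%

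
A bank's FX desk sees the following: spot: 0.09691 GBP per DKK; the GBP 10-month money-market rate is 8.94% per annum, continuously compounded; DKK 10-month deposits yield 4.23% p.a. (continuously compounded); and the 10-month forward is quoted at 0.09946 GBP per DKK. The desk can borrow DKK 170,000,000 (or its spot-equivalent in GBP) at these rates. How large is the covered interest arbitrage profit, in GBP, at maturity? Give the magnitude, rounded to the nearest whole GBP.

T = 10/12 years.
Keep in DKK, deliver into the forward: 170,000,000·1.0358786461·0.09946 = GBP 17,514,843.32.
Swap to GBP now, deposit: 170,000,000·0.09691·1.0773453435 = GBP 17,748,941.33.
The quoted forward undervalues DKK, so borrow DKK, convert to GBP at spot, deposit the GBP at 8.94%, and buy DKK forward at 0.09946 to cover the loan.
The gap between the two covered legs is GBP 234,098.

GBP 234,098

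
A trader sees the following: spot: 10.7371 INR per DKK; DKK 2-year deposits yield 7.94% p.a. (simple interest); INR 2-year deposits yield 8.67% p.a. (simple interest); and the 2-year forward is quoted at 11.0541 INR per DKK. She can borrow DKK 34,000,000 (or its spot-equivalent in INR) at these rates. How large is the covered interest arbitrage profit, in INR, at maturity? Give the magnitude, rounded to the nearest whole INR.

T = 2 years.
Route A — deposit DKK, sell forward: 34,000,000 × 1.158800 × 11.0541 = INR 435,522,696.72.
Route B — convert at spot, deposit INR: 34,000,000 × 10.7371 × 1.173400 = INR 428,363,046.76.
The quoted forward overvalues DKK, so borrow INR, buy DKK at spot, deposit the DKK at 7.94%, and sell the proceeds forward at 11.0541.
The gap between the two covered legs is INR 7,159,650.

INR 7,159,650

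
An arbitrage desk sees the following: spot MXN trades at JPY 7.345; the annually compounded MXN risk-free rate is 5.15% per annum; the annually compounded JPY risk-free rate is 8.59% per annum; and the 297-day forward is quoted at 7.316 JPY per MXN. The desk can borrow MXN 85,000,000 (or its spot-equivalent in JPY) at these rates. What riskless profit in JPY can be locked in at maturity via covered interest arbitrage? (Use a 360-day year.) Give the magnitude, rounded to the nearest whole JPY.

JPY 20,082,941

T = 297/360 years.
Invest the MXN and cover forward: 85,000,000 × 1.04229979787 × 7.316 = JPY 648,164,552.30.
Convert at spot and invest in JPY: 85,000,000 × 7.345 × 1.07035196903 = JPY 668,247,493.06.
The quoted forward undervalues MXN, so borrow MXN, convert to JPY at spot, deposit the JPY at 8.59%, and buy MXN forward at 7.316 to cover the loan.
The gap between the two covered legs is JPY 20,082,941.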